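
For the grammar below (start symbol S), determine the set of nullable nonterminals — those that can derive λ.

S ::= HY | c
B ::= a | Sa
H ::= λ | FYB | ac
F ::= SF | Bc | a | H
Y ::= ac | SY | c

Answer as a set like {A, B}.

{F, H}

Directly nullable (have an ε-rule): {H}.
F is nullable via F -> H (every symbol on the right is already known nullable).
Not nullable: B, S, Y — each has a terminal in every rule's right-hand side or depends on a non-nullable symbol.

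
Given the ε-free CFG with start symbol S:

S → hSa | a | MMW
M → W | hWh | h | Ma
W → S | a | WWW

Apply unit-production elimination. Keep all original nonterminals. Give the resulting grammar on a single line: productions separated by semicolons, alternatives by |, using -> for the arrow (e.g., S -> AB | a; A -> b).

S -> a | MMW | hSa; M -> a | h | Ma | MMW | WWW | hSa | hWh; W -> a | MMW | WWW | hSa

Unit productions: M->W, W->S.
Unit pairs (A ⇒* B via units): (M,S), (M,W), (W,S).
S: inherits non-unit rules of {S} → MMW | a | hSa.
M: inherits non-unit rules of {M, S, W} → MMW | Ma | WWW | a | h | hSa | hWh.
W: inherits non-unit rules of {S, W} → MMW | WWW | a | hSa.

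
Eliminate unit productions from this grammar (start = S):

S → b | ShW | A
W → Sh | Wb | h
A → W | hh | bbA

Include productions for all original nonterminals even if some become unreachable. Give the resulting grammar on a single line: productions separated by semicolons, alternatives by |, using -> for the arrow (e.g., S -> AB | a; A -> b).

S -> b | h | Sh | Wb | hh | ShW | bbA; A -> h | Sh | Wb | hh | bbA; W -> h | Sh | Wb

Unit productions: A->W, S->A.
Unit pairs (A ⇒* B via units): (A,W), (S,A), (S,W).
S: inherits non-unit rules of {A, S, W} → Sh | ShW | Wb | b | bbA | h | hh.
A: inherits non-unit rules of {A, W} → Sh | Wb | bbA | h | hh.
W: inherits non-unit rules of {W} → Sh | Wb | h.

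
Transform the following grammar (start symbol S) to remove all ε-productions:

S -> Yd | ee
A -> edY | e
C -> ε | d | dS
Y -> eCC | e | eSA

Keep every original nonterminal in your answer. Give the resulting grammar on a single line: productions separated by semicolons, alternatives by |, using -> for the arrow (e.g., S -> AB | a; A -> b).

S -> Yd | ee; A -> e | edY; C -> d | dS; Y -> e | eC | eCC | eSA

Nullable set: {C}.
Drop C -> ε.
Y -> eCC: C, C nullable, giving e | eC | eCC.
Unchanged (no nullable symbols): S -> Yd; S -> ee; A -> e; A -> edY; C -> d; C -> dS; Y -> e; Y -> eSA.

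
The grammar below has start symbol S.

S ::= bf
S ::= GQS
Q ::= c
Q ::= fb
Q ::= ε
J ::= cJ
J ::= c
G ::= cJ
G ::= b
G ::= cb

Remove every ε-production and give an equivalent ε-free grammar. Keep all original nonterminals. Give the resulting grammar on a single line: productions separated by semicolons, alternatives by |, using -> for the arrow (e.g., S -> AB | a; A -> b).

Nullable set: {Q}.
S -> GQS: Q nullable, giving GQS | GS.
Drop Q -> ε.
Unchanged (no nullable symbols): S -> bf; G -> b; G -> cJ; G -> cb; J -> c; J -> cJ; Q -> c; Q -> fb.

S -> GS | bf | GQS; G -> b | cJ | cb; J -> c | cJ; Q -> c | fb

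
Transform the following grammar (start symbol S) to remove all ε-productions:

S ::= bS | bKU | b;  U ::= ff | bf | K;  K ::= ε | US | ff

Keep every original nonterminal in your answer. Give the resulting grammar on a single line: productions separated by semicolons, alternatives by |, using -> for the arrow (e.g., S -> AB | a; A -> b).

S -> b | bK | bS | bU | bKU; K -> S | US | ff; U -> K | bf | ff

Nullable set: {K, U}.
S -> bKU: K, U nullable, giving b | bK | bKU | bU.
Drop K -> ε.
K -> US: U nullable, giving S | US.
U -> K: K nullable, giving K.
Unchanged (no nullable symbols): S -> b; S -> bS; K -> ff; U -> bf; U -> ff.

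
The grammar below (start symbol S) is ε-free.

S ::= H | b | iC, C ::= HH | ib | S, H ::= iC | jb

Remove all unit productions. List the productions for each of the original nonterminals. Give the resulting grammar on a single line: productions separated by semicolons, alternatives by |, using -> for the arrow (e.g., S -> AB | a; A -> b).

S -> b | iC | jb; C -> b | HH | iC | ib | jb; H -> iC | jb

Unit productions: C->S, S->H.
Unit pairs (A ⇒* B via units): (C,H), (C,S), (S,H).
S: inherits non-unit rules of {H, S} → b | iC | jb.
C: inherits non-unit rules of {C, H, S} → HH | b | iC | ib | jb.
H: inherits non-unit rules of {H} → iC | jb.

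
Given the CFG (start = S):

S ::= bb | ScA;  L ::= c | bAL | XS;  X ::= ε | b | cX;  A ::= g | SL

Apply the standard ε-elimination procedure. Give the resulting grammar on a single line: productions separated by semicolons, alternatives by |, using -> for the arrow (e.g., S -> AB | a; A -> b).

S -> bb | ScA; A -> g | SL; L -> S | c | XS | bAL; X -> b | c | cX

Nullable set: {X}.
L -> XS: X nullable, giving S | XS.
Drop X -> ε.
X -> cX: X nullable, giving c | cX.
Unchanged (no nullable symbols): S -> ScA; S -> bb; A -> SL; A -> g; L -> bAL; L -> c; X -> b.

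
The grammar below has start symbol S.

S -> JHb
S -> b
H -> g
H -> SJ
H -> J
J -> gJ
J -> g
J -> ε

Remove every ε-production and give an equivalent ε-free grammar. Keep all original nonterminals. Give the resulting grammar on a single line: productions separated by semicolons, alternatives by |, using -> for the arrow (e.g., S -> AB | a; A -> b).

S -> b | Hb | Jb | JHb; H -> J | S | g | SJ; J -> g | gJ

Nullable set: {H, J}.
S -> JHb: J, H nullable, giving Hb | JHb | Jb | b.
H -> J: J nullable, giving J.
H -> SJ: J nullable, giving S | SJ.
Drop J -> ε.
J -> gJ: J nullable, giving g | gJ.
Unchanged (no nullable symbols): S -> b; H -> g; J -> g.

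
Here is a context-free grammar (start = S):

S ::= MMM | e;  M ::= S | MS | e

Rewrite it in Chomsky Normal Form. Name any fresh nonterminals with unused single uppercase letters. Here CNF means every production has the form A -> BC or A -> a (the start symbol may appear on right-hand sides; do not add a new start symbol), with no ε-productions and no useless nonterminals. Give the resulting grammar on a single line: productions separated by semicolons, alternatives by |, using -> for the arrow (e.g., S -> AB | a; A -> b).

No ε-productions.
After unit-elimination: S -> e | MMM; M -> e | MS | MMM.
BIN: M -> MMM becomes M -> MA, A -> MM; S -> MMM becomes S -> MB, B -> MM.

S -> e | MB; A -> MM; B -> MM; M -> e | MA | MS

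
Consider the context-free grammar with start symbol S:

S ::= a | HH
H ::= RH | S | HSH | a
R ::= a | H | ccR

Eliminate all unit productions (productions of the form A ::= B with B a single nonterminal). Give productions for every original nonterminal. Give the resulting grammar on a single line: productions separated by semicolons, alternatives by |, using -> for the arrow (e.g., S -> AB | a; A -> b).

Unit productions: H->S, R->H.
Unit pairs (A ⇒* B via units): (H,S), (R,H), (R,S).
S: inherits non-unit rules of {S} → HH | a.
H: inherits non-unit rules of {H, S} → HH | HSH | RH | a.
R: inherits non-unit rules of {H, R, S} → HH | HSH | RH | a | ccR.

S -> a | HH; H -> a | HH | RH | HSH; R -> a | HH | RH | HSH | ccR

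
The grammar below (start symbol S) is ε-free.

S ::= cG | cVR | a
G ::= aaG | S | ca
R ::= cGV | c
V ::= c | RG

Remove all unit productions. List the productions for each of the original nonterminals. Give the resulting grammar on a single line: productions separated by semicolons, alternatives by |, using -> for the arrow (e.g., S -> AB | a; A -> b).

Unit productions: G->S.
Unit pairs (A ⇒* B via units): (G,S).
S: inherits non-unit rules of {S} → a | cG | cVR.
G: inherits non-unit rules of {G, S} → a | aaG | cG | cVR | ca.
R: inherits non-unit rules of {R} → c | cGV.
V: inherits non-unit rules of {V} → RG | c.

S -> a | cG | cVR; G -> a | cG | ca | aaG | cVR; R -> c | cGV; V -> c | RG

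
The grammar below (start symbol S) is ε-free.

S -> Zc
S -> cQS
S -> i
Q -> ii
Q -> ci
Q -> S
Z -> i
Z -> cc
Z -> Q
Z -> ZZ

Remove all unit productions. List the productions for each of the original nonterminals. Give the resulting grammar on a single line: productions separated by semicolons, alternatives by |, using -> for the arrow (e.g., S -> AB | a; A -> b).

Unit productions: Q->S, Z->Q.
Unit pairs (A ⇒* B via units): (Q,S), (Z,Q), (Z,S).
S: inherits non-unit rules of {S} → Zc | cQS | i.
Q: inherits non-unit rules of {Q, S} → Zc | cQS | ci | i | ii.
Z: inherits non-unit rules of {Q, S, Z} → ZZ | Zc | cQS | cc | ci | i | ii.

S -> i | Zc | cQS; Q -> i | Zc | ci | ii | cQS; Z -> i | ZZ | Zc | cc | ci | ii | cQS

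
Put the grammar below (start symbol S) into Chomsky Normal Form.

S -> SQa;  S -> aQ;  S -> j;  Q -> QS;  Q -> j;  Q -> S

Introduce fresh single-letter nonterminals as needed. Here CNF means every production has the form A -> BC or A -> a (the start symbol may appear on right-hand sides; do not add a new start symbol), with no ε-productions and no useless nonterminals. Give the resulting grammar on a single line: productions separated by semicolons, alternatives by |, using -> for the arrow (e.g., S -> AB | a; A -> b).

No ε-productions.
After unit-elimination: S -> j | aQ | SQa; Q -> j | QS | aQ | SQa.
TERM: introduce A -> a and substitute in every rule of length ≥2.
BIN: Q -> SQA becomes Q -> SB, B -> QA; S -> SQA becomes S -> SC, C -> QA.

S -> j | AQ | SC; A -> a; B -> QA; C -> QA; Q -> j | AQ | QS | SB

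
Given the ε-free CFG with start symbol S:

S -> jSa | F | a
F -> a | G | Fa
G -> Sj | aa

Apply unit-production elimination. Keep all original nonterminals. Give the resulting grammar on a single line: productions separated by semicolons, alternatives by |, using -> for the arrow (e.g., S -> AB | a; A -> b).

Unit productions: F->G, S->F.
Unit pairs (A ⇒* B via units): (F,G), (S,F), (S,G).
S: inherits non-unit rules of {F, G, S} → Fa | Sj | a | aa | jSa.
F: inherits non-unit rules of {F, G} → Fa | Sj | a | aa.
G: inherits non-unit rules of {G} → Sj | aa.

S -> a | Fa | Sj | aa | jSa; F -> a | Fa | Sj | aa; G -> Sj | aa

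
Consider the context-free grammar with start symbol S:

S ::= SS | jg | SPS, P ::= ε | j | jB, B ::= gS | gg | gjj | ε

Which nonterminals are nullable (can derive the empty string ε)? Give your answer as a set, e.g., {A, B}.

{B, P}

Directly nullable (have an ε-rule): {B, P}.
Not nullable: S — each has a terminal in every rule's right-hand side or depends on a non-nullable symbol.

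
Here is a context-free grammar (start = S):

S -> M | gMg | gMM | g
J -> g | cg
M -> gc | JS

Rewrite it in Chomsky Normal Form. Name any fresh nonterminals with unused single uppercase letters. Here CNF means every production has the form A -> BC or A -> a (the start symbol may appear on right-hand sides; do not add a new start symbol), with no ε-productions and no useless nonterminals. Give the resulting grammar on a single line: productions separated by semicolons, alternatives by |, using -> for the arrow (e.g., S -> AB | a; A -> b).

No ε-productions.
After unit-elimination: S -> g | JS | gc | gMM | gMg; J -> g | cg; M -> JS | gc.
TERM: introduce A -> c, B -> g and substitute in every rule of length ≥2.
BIN: S -> BMB becomes S -> BC, C -> MB; S -> BMM becomes S -> BD, D -> MM.

S -> g | BA | BC | BD | JS; A -> c; B -> g; C -> MB; D -> MM; J -> g | AB; M -> BA | JS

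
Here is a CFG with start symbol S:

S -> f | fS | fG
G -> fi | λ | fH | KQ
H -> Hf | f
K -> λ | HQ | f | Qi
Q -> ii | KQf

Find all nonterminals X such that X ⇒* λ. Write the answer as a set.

{G, K}

Directly nullable (have an ε-rule): {G, K}.
Not nullable: H, Q, S — each has a terminal in every rule's right-hand side or depends on a non-nullable symbol.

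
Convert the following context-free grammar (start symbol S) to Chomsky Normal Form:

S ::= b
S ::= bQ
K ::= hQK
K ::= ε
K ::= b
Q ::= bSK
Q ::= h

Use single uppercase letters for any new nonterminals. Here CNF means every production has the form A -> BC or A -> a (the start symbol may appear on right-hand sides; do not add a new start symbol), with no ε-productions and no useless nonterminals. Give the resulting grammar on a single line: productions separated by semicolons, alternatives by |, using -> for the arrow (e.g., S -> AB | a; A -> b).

Nullable: {K}; after ε-elimination: S -> b | bQ; K -> b | hQ | hQK; Q -> h | bS | bSK.
No unit productions to eliminate.
TERM: introduce B -> b, A -> h and substitute in every rule of length ≥2.
BIN: K -> AQK becomes K -> AC, C -> QK; Q -> BSK becomes Q -> BD, D -> SK.

S -> b | BQ; A -> h; B -> b; C -> QK; D -> SK; K -> b | AC | AQ; Q -> h | BD | BS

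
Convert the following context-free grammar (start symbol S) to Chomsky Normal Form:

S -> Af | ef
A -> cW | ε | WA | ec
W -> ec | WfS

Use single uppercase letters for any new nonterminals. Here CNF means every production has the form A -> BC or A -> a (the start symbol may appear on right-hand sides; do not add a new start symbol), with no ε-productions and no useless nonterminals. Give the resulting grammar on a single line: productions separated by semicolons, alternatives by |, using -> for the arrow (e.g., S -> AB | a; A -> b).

Nullable: {A}; after ε-elimination: S -> f | Af | ef; A -> W | WA | cW | ec; W -> ec | WfS.
After unit-elimination: S -> f | Af | ef; A -> WA | cW | ec | WfS; W -> ec | WfS.
TERM: introduce C -> c, D -> e, B -> f and substitute in every rule of length ≥2.
BIN: A -> WBS becomes A -> WE, E -> BS; W -> WBS becomes W -> WF, F -> BS.

S -> f | AB | DB; A -> CW | DC | WA | WE; B -> f; C -> c; D -> e; E -> BS; F -> BS; W -> DC | WF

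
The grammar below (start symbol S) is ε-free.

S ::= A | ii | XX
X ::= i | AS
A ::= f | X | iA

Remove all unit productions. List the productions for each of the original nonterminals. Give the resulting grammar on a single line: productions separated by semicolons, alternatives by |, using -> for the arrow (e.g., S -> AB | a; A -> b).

Unit productions: A->X, S->A.
Unit pairs (A ⇒* B via units): (A,X), (S,A), (S,X).
S: inherits non-unit rules of {A, S, X} → AS | XX | f | i | iA | ii.
A: inherits non-unit rules of {A, X} → AS | f | i | iA.
X: inherits non-unit rules of {X} → AS | i.

S -> f | i | AS | XX | iA | ii; A -> f | i | AS | iA; X -> i | AS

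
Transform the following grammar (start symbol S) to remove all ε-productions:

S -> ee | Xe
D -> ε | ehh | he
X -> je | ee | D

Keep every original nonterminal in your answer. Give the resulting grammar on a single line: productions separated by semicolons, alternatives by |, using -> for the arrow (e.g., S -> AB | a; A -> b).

S -> e | Xe | ee; D -> he | ehh; X -> D | ee | je

Nullable set: {D, X}.
S -> Xe: X nullable, giving Xe | e.
Drop D -> ε.
X -> D: D nullable, giving D.
Unchanged (no nullable symbols): S -> ee; D -> ehh; D -> he; X -> ee; X -> je.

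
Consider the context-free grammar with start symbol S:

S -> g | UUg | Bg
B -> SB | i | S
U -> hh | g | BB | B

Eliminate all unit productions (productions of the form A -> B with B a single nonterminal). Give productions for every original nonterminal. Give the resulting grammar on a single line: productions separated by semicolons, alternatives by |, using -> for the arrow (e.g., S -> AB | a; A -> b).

Unit productions: B->S, U->B.
Unit pairs (A ⇒* B via units): (B,S), (U,B), (U,S).
S: inherits non-unit rules of {S} → Bg | UUg | g.
B: inherits non-unit rules of {B, S} → Bg | SB | UUg | g | i.
U: inherits non-unit rules of {B, S, U} → BB | Bg | SB | UUg | g | hh | i.

S -> g | Bg | UUg; B -> g | i | Bg | SB | UUg; U -> g | i | BB | Bg | SB | hh | UUg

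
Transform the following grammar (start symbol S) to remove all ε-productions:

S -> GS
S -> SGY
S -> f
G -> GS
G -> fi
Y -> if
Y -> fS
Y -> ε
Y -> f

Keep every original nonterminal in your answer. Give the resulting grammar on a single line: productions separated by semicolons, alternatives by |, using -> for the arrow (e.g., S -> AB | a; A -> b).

S -> f | GS | SG | SGY; G -> GS | fi; Y -> f | fS | if

Nullable set: {Y}.
S -> SGY: Y nullable, giving SG | SGY.
Drop Y -> ε.
Unchanged (no nullable symbols): S -> GS; S -> f; G -> GS; G -> fi; Y -> f; Y -> fS; Y -> if.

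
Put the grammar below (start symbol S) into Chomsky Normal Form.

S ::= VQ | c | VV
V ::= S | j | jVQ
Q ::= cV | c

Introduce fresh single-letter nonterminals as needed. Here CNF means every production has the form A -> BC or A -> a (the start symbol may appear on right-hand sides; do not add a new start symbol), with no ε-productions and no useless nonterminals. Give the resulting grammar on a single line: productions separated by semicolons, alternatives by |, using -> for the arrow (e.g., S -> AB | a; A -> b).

No ε-productions.
After unit-elimination: S -> c | VQ | VV; Q -> c | cV; V -> c | j | VQ | VV | jVQ.
TERM: introduce A -> c, B -> j and substitute in every rule of length ≥2.
BIN: V -> BVQ becomes V -> BC, C -> VQ.

S -> c | VQ | VV; A -> c; B -> j; C -> VQ; Q -> c | AV; V -> c | j | BC | VQ | VV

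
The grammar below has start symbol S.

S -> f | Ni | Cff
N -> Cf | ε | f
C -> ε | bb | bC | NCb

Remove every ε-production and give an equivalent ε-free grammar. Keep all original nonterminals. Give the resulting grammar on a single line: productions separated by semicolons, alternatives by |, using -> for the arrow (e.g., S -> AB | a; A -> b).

S -> f | i | Ni | ff | Cff; C -> b | Cb | Nb | bC | bb | NCb; N -> f | Cf

Nullable set: {C, N}.
S -> Cff: C nullable, giving Cff | ff.
S -> Ni: N nullable, giving Ni | i.
Drop C -> ε.
C -> NCb: N, C nullable, giving Cb | NCb | Nb | b.
C -> bC: C nullable, giving b | bC.
Drop N -> ε.
N -> Cf: C nullable, giving Cf | f.
Unchanged (no nullable symbols): S -> f; C -> bb; N -> f.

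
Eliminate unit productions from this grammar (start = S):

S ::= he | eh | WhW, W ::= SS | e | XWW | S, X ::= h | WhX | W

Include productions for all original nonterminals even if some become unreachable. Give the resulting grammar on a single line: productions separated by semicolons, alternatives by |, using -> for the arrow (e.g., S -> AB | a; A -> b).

S -> eh | he | WhW; W -> e | SS | eh | he | WhW | XWW; X -> e | h | SS | eh | he | WhW | WhX | XWW

Unit productions: W->S, X->W.
Unit pairs (A ⇒* B via units): (W,S), (X,S), (X,W).
S: inherits non-unit rules of {S} → WhW | eh | he.
W: inherits non-unit rules of {S, W} → SS | WhW | XWW | e | eh | he.
X: inherits non-unit rules of {S, W, X} → SS | WhW | WhX | XWW | e | eh | h | he.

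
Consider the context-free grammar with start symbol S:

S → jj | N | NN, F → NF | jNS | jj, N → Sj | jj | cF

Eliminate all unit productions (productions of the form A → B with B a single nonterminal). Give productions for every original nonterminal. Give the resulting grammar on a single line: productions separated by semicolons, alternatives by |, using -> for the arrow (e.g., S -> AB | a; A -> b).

S -> NN | Sj | cF | jj; F -> NF | jj | jNS; N -> Sj | cF | jj

Unit productions: S->N.
Unit pairs (A ⇒* B via units): (S,N).
S: inherits non-unit rules of {N, S} → NN | Sj | cF | jj.
F: inherits non-unit rules of {F} → NF | jNS | jj.
N: inherits non-unit rules of {N} → Sj | cF | jj.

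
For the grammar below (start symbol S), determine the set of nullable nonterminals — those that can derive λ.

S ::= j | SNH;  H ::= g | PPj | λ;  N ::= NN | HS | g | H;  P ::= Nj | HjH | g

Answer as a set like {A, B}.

Directly nullable (have an ε-rule): {H}.
N is nullable via N -> H (every symbol on the right is already known nullable).
Not nullable: P, S — each has a terminal in every rule's right-hand side or depends on a non-nullable symbol.

{H, N}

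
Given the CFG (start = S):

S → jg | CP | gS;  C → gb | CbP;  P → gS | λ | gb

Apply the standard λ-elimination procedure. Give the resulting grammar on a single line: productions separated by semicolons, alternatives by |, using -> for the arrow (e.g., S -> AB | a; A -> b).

S -> C | CP | gS | jg; C -> Cb | gb | CbP; P -> gS | gb

Nullable set: {P}.
S -> CP: P nullable, giving C | CP.
C -> CbP: P nullable, giving Cb | CbP.
Drop P -> λ.
Unchanged (no nullable symbols): S -> gS; S -> jg; C -> gb; P -> gS; P -> gb.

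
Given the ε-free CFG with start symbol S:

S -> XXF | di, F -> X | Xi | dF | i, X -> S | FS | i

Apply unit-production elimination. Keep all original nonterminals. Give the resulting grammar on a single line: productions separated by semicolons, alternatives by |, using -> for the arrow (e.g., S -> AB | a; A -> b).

S -> di | XXF; F -> i | FS | Xi | dF | di | XXF; X -> i | FS | di | XXF

Unit productions: F->X, X->S.
Unit pairs (A ⇒* B via units): (F,S), (F,X), (X,S).
S: inherits non-unit rules of {S} → XXF | di.
F: inherits non-unit rules of {F, S, X} → FS | XXF | Xi | dF | di | i.
X: inherits non-unit rules of {S, X} → FS | XXF | di | i.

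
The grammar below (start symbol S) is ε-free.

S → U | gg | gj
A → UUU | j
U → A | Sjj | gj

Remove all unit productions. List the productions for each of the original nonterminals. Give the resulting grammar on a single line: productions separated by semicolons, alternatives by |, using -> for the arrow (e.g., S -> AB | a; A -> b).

S -> j | gg | gj | Sjj | UUU; A -> j | UUU; U -> j | gj | Sjj | UUU

Unit productions: S->U, U->A.
Unit pairs (A ⇒* B via units): (S,A), (S,U), (U,A).
S: inherits non-unit rules of {A, S, U} → Sjj | UUU | gg | gj | j.
A: inherits non-unit rules of {A} → UUU | j.
U: inherits non-unit rules of {A, U} → Sjj | UUU | gj | j.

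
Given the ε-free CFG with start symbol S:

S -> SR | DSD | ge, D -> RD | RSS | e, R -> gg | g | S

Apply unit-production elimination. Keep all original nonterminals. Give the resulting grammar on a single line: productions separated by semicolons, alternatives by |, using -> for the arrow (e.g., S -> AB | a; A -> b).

S -> SR | ge | DSD; D -> e | RD | RSS; R -> g | SR | ge | gg | DSD

Unit productions: R->S.
Unit pairs (A ⇒* B via units): (R,S).
S: inherits non-unit rules of {S} → DSD | SR | ge.
D: inherits non-unit rules of {D} → RD | RSS | e.
R: inherits non-unit rules of {R, S} → DSD | SR | g | ge | gg.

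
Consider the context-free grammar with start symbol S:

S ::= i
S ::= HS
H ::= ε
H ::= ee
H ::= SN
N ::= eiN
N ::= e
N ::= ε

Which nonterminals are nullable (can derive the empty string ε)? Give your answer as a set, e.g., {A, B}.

{H, N}

Directly nullable (have an ε-rule): {H, N}.
Not nullable: S — each has a terminal in every rule's right-hand side or depends on a non-nullable symbol.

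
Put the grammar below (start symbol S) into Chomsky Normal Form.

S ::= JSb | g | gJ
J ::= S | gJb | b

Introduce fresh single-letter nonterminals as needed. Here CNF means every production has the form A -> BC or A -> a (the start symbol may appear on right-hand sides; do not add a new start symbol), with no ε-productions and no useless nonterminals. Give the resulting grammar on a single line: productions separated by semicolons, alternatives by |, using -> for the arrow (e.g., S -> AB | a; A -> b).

S -> g | BJ | JE; A -> b; B -> g; C -> JA; D -> SA; E -> SA; J -> b | g | BC | BJ | JD

No ε-productions.
After unit-elimination: S -> g | gJ | JSb; J -> b | g | gJ | JSb | gJb.
TERM: introduce A -> b, B -> g and substitute in every rule of length ≥2.
BIN: J -> BJA becomes J -> BC, C -> JA; J -> JSA becomes J -> JD, D -> SA; S -> JSA becomes S -> JE, E -> SA.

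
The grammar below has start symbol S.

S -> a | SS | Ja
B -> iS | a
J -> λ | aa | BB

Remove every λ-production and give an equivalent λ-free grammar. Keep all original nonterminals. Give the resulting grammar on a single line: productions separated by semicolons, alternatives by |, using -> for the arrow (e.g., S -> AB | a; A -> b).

Nullable set: {J}.
S -> Ja: J nullable, giving Ja | a.
Drop J -> λ.
Unchanged (no nullable symbols): S -> SS; S -> a; B -> a; B -> iS; J -> BB; J -> aa.

S -> a | Ja | SS; B -> a | iS; J -> BB | aa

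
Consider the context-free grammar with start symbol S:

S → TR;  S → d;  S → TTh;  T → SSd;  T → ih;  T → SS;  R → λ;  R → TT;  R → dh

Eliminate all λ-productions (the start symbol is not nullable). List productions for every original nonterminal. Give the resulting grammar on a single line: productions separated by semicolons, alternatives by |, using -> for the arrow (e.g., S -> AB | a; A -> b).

Nullable set: {R}.
S -> TR: R nullable, giving T | TR.
Drop R -> λ.
Unchanged (no nullable symbols): S -> TTh; S -> d; R -> TT; R -> dh; T -> SS; T -> SSd; T -> ih.

S -> T | d | TR | TTh; R -> TT | dh; T -> SS | ih | SSd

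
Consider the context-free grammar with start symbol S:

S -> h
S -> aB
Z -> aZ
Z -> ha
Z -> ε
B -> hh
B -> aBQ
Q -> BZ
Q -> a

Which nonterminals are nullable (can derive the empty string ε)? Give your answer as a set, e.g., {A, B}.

Directly nullable (have an ε-rule): {Z}.
Not nullable: B, Q, S — each has a terminal in every rule's right-hand side or depends on a non-nullable symbol.

{Z}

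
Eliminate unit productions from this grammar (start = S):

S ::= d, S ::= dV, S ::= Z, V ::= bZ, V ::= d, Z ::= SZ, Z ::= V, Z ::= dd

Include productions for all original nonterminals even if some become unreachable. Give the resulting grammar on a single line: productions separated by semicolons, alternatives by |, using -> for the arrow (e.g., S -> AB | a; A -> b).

Unit productions: S->Z, Z->V.
Unit pairs (A ⇒* B via units): (S,V), (S,Z), (Z,V).
S: inherits non-unit rules of {S, V, Z} → SZ | bZ | d | dV | dd.
V: inherits non-unit rules of {V} → bZ | d.
Z: inherits non-unit rules of {V, Z} → SZ | bZ | d | dd.

S -> d | SZ | bZ | dV | dd; V -> d | bZ; Z -> d | SZ | bZ | dd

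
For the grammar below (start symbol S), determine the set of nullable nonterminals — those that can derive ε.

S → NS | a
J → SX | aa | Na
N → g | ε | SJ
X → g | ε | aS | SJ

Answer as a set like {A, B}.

{N, X}

Directly nullable (have an ε-rule): {N, X}.
Not nullable: J, S — each has a terminal in every rule's right-hand side or depends on a non-nullable symbol.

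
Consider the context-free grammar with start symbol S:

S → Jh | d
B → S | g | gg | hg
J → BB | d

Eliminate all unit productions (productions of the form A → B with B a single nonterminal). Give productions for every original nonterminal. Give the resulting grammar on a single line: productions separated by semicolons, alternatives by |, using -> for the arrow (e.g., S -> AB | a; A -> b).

Unit productions: B->S.
Unit pairs (A ⇒* B via units): (B,S).
S: inherits non-unit rules of {S} → Jh | d.
B: inherits non-unit rules of {B, S} → Jh | d | g | gg | hg.
J: inherits non-unit rules of {J} → BB | d.

S -> d | Jh; B -> d | g | Jh | gg | hg; J -> d | BB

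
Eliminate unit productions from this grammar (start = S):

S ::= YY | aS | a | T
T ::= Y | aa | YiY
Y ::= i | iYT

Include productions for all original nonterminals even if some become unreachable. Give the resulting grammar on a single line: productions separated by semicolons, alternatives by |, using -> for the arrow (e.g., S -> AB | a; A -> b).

Unit productions: S->T, T->Y.
Unit pairs (A ⇒* B via units): (S,T), (S,Y), (T,Y).
S: inherits non-unit rules of {S, T, Y} → YY | YiY | a | aS | aa | i | iYT.
T: inherits non-unit rules of {T, Y} → YiY | aa | i | iYT.
Y: inherits non-unit rules of {Y} → i | iYT.

S -> a | i | YY | aS | aa | YiY | iYT; T -> i | aa | YiY | iYT; Y -> i | iYT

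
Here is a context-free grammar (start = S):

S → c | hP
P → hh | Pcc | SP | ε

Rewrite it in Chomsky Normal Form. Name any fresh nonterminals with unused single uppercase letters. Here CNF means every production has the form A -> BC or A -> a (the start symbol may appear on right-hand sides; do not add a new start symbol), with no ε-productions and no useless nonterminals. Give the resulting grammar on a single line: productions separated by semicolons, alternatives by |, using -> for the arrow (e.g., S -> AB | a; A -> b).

Nullable: {P}; after ε-elimination: S -> c | h | hP; P -> S | SP | cc | hh | Pcc.
After unit-elimination: S -> c | h | hP; P -> c | h | SP | cc | hP | hh | Pcc.
TERM: introduce A -> c, B -> h and substitute in every rule of length ≥2.
BIN: P -> PAA becomes P -> PC, C -> AA.

S -> c | h | BP; A -> c; B -> h; C -> AA; P -> c | h | AA | BB | BP | PC | SP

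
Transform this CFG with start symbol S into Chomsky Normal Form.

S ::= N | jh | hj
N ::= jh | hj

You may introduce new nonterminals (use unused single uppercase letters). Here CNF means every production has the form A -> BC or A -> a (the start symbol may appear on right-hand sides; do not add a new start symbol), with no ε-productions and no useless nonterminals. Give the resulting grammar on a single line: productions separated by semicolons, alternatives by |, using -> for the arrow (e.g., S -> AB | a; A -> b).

No ε-productions.
After unit-elimination: S -> hj | jh; N -> hj | jh.
TERM: introduce A -> h, B -> j and substitute in every rule of length ≥2.
Drop unreachable/unproductive: N.

S -> AB | BA; A -> h; B -> j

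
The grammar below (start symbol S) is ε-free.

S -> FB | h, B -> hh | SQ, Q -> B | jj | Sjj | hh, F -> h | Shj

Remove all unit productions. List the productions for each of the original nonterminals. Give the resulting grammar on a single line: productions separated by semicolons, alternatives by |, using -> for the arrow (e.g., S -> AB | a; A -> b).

Unit productions: Q->B.
Unit pairs (A ⇒* B via units): (Q,B).
S: inherits non-unit rules of {S} → FB | h.
B: inherits non-unit rules of {B} → SQ | hh.
F: inherits non-unit rules of {F} → Shj | h.
Q: inherits non-unit rules of {B, Q} → SQ | Sjj | hh | jj.

S -> h | FB; B -> SQ | hh; F -> h | Shj; Q -> SQ | hh | jj | Sjj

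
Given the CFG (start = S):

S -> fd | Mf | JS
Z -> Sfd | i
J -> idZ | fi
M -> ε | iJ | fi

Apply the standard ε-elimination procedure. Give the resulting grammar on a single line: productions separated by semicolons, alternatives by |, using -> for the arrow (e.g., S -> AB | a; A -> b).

Nullable set: {M}.
S -> Mf: M nullable, giving Mf | f.
Drop M -> ε.
Unchanged (no nullable symbols): S -> JS; S -> fd; J -> fi; J -> idZ; M -> fi; M -> iJ; Z -> Sfd; Z -> i.

S -> f | JS | Mf | fd; J -> fi | idZ; M -> fi | iJ; Z -> i | Sfd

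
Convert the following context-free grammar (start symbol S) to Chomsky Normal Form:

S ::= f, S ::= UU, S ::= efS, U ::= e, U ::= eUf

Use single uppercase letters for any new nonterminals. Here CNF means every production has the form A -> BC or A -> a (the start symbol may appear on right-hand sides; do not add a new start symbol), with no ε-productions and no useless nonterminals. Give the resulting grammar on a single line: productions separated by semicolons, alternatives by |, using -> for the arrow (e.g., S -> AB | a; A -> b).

No ε-productions.
No unit productions to eliminate.
TERM: introduce A -> e, B -> f and substitute in every rule of length ≥2.
BIN: S -> ABS becomes S -> AC, C -> BS; U -> AUB becomes U -> AD, D -> UB.

S -> f | AC | UU; A -> e; B -> f; C -> BS; D -> UB; U -> e | AD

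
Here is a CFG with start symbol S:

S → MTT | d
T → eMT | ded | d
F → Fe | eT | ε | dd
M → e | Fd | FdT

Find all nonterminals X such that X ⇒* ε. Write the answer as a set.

{F}

Directly nullable (have an ε-rule): {F}.
Not nullable: M, S, T — each has a terminal in every rule's right-hand side or depends on a non-nullable symbol.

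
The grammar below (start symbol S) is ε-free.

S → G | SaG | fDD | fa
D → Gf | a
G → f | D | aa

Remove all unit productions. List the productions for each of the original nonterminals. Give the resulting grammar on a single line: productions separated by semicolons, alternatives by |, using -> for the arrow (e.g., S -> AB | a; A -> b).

Unit productions: G->D, S->G.
Unit pairs (A ⇒* B via units): (G,D), (S,D), (S,G).
S: inherits non-unit rules of {D, G, S} → Gf | SaG | a | aa | f | fDD | fa.
D: inherits non-unit rules of {D} → Gf | a.
G: inherits non-unit rules of {D, G} → Gf | a | aa | f.

S -> a | f | Gf | aa | fa | SaG | fDD; D -> a | Gf; G -> a | f | Gf | aa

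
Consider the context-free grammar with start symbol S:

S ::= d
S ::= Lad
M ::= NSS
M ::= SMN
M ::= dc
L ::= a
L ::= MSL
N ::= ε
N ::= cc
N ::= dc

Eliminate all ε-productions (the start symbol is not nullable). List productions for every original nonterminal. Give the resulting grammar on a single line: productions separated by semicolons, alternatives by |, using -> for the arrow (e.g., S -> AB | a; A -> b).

S -> d | Lad; L -> a | MSL; M -> SM | SS | dc | NSS | SMN; N -> cc | dc

Nullable set: {N}.
M -> NSS: N nullable, giving NSS | SS.
M -> SMN: N nullable, giving SM | SMN.
Drop N -> ε.
Unchanged (no nullable symbols): S -> Lad; S -> d; L -> MSL; L -> a; M -> dc; N -> cc; N -> dc.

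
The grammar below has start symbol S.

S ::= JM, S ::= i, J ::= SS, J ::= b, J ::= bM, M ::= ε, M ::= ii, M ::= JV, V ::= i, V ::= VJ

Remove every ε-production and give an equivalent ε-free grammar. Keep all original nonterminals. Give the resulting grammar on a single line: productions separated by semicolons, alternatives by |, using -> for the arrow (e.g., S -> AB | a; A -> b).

Nullable set: {M}.
S -> JM: M nullable, giving J | JM.
J -> bM: M nullable, giving b | bM.
Drop M -> ε.
Unchanged (no nullable symbols): S -> i; J -> SS; J -> b; M -> JV; M -> ii; V -> VJ; V -> i.

S -> J | i | JM; J -> b | SS | bM; M -> JV | ii; V -> i | VJ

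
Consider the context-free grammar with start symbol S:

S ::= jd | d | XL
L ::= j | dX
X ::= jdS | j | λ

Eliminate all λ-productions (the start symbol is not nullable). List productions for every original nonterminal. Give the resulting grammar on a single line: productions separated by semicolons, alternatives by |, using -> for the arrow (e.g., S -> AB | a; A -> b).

Nullable set: {X}.
S -> XL: X nullable, giving L | XL.
L -> dX: X nullable, giving d | dX.
Drop X -> λ.
Unchanged (no nullable symbols): S -> d; S -> jd; L -> j; X -> j; X -> jdS.

S -> L | d | XL | jd; L -> d | j | dX; X -> j | jdS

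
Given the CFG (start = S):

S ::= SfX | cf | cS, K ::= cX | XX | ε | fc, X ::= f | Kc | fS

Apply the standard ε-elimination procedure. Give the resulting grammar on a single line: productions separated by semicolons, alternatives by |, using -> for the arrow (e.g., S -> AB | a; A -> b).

Nullable set: {K}.
Drop K -> ε.
X -> Kc: K nullable, giving Kc | c.
Unchanged (no nullable symbols): S -> SfX; S -> cS; S -> cf; K -> XX; K -> cX; K -> fc; X -> f; X -> fS.

S -> cS | cf | SfX; K -> XX | cX | fc; X -> c | f | Kc | fS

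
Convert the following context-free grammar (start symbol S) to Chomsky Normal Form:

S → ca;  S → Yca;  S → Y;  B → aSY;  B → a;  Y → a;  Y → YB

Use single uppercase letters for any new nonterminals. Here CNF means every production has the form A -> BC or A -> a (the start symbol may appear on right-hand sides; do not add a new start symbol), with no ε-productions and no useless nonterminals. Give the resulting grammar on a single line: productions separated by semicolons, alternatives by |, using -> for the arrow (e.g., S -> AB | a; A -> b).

No ε-productions.
After unit-elimination: S -> a | YB | ca | Yca; B -> a | aSY; Y -> a | YB.
TERM: introduce A -> a, C -> c and substitute in every rule of length ≥2.
BIN: B -> ASY becomes B -> AD, D -> SY; S -> YCA becomes S -> YE, E -> CA.

S -> a | CA | YB | YE; A -> a; B -> a | AD; C -> c; D -> SY; E -> CA; Y -> a | YB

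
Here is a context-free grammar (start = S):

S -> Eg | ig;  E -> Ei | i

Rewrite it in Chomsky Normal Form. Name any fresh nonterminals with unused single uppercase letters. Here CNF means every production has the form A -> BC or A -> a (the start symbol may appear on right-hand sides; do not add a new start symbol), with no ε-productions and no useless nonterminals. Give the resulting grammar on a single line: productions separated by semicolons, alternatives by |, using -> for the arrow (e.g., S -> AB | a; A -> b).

No ε-productions.
No unit productions to eliminate.
TERM: introduce B -> g, A -> i and substitute in every rule of length ≥2.

S -> AB | EB; A -> i; B -> g; E -> i | EA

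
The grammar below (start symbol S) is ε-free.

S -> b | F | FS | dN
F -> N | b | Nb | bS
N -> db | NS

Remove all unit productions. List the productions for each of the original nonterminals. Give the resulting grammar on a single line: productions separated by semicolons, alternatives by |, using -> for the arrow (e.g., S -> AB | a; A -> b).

Unit productions: F->N, S->F.
Unit pairs (A ⇒* B via units): (F,N), (S,F), (S,N).
S: inherits non-unit rules of {F, N, S} → FS | NS | Nb | b | bS | dN | db.
F: inherits non-unit rules of {F, N} → NS | Nb | b | bS | db.
N: inherits non-unit rules of {N} → NS | db.

S -> b | FS | NS | Nb | bS | dN | db; F -> b | NS | Nb | bS | db; N -> NS | db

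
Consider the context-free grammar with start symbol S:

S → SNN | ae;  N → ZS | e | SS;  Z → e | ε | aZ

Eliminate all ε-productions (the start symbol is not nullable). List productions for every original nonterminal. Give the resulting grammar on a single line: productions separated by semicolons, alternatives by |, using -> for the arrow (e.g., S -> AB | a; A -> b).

Nullable set: {Z}.
N -> ZS: Z nullable, giving S | ZS.
Drop Z -> ε.
Z -> aZ: Z nullable, giving a | aZ.
Unchanged (no nullable symbols): S -> SNN; S -> ae; N -> SS; N -> e; Z -> e.

S -> ae | SNN; N -> S | e | SS | ZS; Z -> a | e | aZ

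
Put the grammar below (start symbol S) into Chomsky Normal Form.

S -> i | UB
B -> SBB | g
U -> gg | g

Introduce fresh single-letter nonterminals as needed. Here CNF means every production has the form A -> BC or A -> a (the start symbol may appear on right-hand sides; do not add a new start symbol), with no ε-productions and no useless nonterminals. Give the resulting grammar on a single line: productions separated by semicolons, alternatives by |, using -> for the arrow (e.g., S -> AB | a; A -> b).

No ε-productions.
No unit productions to eliminate.
TERM: introduce A -> g and substitute in every rule of length ≥2.
BIN: B -> SBB becomes B -> SC, C -> BB.

S -> i | UB; A -> g; B -> g | SC; C -> BB; U -> g | AA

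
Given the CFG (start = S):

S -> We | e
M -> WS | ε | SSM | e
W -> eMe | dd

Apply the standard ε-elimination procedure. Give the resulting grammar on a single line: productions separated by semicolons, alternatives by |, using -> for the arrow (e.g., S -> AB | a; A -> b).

Nullable set: {M}.
Drop M -> ε.
M -> SSM: M nullable, giving SS | SSM.
W -> eMe: M nullable, giving eMe | ee.
Unchanged (no nullable symbols): S -> We; S -> e; M -> WS; M -> e; W -> dd.

S -> e | We; M -> e | SS | WS | SSM; W -> dd | ee | eMe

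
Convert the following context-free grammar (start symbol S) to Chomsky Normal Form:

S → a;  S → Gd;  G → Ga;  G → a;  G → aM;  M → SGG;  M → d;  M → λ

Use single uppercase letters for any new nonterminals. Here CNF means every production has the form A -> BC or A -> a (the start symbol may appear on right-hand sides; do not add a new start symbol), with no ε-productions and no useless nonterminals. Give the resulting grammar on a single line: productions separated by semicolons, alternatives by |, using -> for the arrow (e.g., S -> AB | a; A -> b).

S -> a | GB; A -> a; B -> d; C -> GG; G -> a | AM | GA; M -> d | SC

Nullable: {M}; after ε-elimination: S -> a | Gd; G -> a | Ga | aM; M -> d | SGG.
No unit productions to eliminate.
TERM: introduce A -> a, B -> d and substitute in every rule of length ≥2.
BIN: M -> SGG becomes M -> SC, C -> GG.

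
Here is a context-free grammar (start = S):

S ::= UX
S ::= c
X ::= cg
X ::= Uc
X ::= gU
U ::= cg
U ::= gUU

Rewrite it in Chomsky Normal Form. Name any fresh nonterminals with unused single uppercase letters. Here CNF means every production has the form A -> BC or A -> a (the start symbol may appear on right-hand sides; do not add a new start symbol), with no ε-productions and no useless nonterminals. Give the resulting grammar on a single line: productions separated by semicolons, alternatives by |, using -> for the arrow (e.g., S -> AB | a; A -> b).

S -> c | UX; A -> c; B -> g; C -> UU; U -> AB | BC; X -> AB | BU | UA

No ε-productions.
No unit productions to eliminate.
TERM: introduce A -> c, B -> g and substitute in every rule of length ≥2.
BIN: U -> BUU becomes U -> BC, C -> UU.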